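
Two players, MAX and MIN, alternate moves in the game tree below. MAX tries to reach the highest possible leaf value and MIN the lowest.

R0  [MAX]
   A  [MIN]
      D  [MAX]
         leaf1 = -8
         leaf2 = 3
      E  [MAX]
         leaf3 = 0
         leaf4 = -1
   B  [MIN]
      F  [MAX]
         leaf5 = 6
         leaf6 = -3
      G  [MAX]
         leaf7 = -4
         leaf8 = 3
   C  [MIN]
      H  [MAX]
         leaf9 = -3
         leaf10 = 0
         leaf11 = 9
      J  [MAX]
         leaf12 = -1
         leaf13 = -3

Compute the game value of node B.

F (MAX): max(6, -3) = 6
G (MAX): max(-4, 3) = 3
B (MIN): min(6, 3) = 3

3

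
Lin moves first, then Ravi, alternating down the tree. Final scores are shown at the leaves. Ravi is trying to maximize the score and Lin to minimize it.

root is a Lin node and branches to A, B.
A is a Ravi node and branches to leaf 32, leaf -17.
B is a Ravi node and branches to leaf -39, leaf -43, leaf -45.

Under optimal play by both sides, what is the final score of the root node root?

-39

A (Ravi): max(32, -17) = 32
B (Ravi): max(-39, -43, -45) = -39
root (Lin): min(32, -39) = -39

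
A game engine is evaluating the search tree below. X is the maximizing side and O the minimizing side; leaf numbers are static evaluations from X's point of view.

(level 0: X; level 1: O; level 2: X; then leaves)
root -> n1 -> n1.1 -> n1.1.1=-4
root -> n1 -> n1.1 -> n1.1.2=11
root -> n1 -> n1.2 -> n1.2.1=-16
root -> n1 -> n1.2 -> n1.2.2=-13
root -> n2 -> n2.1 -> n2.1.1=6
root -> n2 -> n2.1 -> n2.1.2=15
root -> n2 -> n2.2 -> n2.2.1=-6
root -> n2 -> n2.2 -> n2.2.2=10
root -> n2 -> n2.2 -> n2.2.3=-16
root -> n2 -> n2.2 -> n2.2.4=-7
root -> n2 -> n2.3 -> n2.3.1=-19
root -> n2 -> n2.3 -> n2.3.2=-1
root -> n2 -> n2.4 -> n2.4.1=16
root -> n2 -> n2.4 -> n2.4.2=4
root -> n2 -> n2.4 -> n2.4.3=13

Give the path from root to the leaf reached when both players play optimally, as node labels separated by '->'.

n1.1 (X): max(-4, 11) = 11
n1.2 (X): max(-16, -13) = -13
n1 (O): min(11, -13) = -13
n2.1 (X): max(6, 15) = 15
n2.2 (X): max(-6, 10, -16, -7) = 10
n2.3 (X): max(-19, -1) = -1
n2.4 (X): max(16, 4, 13) = 16
n2 (O): min(15, 10, -1, 16) = -1
root (X): max(-13, -1) = -1
At root, X picks n2 (highest: -1).
At n2, O picks n2.3 (lowest: -1).
At n2.3, X picks n2.3.2 (highest: -1).
Terminal value -1.

root -> n2 -> n2.3 -> n2.3.2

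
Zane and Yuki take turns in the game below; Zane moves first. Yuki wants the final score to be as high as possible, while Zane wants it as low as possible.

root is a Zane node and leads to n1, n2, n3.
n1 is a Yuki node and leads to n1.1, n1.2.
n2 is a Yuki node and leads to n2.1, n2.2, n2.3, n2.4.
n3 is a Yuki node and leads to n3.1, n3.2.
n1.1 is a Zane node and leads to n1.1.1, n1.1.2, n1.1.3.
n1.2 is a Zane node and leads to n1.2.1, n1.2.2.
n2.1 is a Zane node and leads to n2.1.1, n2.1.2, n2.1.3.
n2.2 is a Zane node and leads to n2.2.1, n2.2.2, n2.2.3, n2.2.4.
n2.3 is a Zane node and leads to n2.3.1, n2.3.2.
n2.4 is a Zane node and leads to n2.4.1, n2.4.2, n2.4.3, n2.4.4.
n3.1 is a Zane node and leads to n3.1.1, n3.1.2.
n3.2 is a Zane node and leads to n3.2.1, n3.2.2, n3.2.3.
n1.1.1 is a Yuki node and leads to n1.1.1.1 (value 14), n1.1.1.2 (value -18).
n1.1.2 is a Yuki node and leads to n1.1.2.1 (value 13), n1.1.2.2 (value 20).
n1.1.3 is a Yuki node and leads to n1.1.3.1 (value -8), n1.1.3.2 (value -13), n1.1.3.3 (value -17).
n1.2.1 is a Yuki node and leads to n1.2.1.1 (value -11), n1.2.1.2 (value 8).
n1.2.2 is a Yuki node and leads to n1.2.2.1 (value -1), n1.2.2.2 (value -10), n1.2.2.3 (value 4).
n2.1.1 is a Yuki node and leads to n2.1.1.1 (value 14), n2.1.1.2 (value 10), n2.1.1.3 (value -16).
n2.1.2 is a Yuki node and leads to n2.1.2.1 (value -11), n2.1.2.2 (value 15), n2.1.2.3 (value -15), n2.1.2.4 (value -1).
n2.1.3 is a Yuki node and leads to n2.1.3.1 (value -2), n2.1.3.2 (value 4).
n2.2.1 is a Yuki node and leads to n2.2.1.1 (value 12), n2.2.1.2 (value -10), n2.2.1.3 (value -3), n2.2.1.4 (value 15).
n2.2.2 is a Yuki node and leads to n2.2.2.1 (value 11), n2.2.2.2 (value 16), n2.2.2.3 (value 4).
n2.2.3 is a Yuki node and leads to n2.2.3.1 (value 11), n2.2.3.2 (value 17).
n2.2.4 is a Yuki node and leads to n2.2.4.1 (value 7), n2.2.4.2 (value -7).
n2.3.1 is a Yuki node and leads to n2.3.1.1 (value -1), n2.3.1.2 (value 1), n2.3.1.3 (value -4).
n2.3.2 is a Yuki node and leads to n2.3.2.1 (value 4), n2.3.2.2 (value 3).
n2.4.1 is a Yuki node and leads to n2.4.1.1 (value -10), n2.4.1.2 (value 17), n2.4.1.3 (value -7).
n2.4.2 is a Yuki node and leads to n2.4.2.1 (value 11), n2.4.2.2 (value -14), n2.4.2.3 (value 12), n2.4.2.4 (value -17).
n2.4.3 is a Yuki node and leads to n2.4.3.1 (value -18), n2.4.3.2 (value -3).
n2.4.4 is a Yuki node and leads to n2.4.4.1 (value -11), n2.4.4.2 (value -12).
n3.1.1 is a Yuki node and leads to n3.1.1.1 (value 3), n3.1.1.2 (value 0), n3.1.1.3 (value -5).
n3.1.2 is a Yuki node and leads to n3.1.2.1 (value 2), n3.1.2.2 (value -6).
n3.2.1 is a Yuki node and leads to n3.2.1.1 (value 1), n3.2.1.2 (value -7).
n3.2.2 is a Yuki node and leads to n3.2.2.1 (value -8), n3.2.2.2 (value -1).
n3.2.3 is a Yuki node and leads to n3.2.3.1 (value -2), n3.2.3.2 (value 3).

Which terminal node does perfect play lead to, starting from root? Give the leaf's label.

n3.1.2.1

n1.1.1 (Yuki): max(14, -18) = 14
n1.1.2 (Yuki): max(13, 20) = 20
n1.1.3 (Yuki): max(-8, -13, -17) = -8
n1.1 (Zane): min(14, 20, -8) = -8
n1.2.1 (Yuki): max(-11, 8) = 8
n1.2.2 (Yuki): max(-1, -10, 4) = 4
n1.2 (Zane): min(8, 4) = 4
n1 (Yuki): max(-8, 4) = 4
n2.1.1 (Yuki): max(14, 10, -16) = 14
n2.1.2 (Yuki): max(-11, 15, -15, -1) = 15
n2.1.3 (Yuki): max(-2, 4) = 4
n2.1 (Zane): min(14, 15, 4) = 4
n2.2.1 (Yuki): max(12, -10, -3, 15) = 15
n2.2.2 (Yuki): max(11, 16, 4) = 16
n2.2.3 (Yuki): max(11, 17) = 17
n2.2.4 (Yuki): max(7, -7) = 7
n2.2 (Zane): min(15, 16, 17, 7) = 7
n2.3.1 (Yuki): max(-1, 1, -4) = 1
n2.3.2 (Yuki): max(4, 3) = 4
n2.3 (Zane): min(1, 4) = 1
n2.4.1 (Yuki): max(-10, 17, -7) = 17
n2.4.2 (Yuki): max(11, -14, 12, -17) = 12
n2.4.3 (Yuki): max(-18, -3) = -3
n2.4.4 (Yuki): max(-11, -12) = -11
n2.4 (Zane): min(17, 12, -3, -11) = -11
n2 (Yuki): max(4, 7, 1, -11) = 7
n3.1.1 (Yuki): max(3, 0, -5) = 3
n3.1.2 (Yuki): max(2, -6) = 2
n3.1 (Zane): min(3, 2) = 2
n3.2.1 (Yuki): max(1, -7) = 1
n3.2.2 (Yuki): max(-8, -1) = -1
n3.2.3 (Yuki): max(-2, 3) = 3
n3.2 (Zane): min(1, -1, 3) = -1
n3 (Yuki): max(2, -1) = 2
root (Zane): min(4, 7, 2) = 2
At root, Zane picks n3 (lowest: 2).
At n3, Yuki picks n3.1 (highest: 2).
At n3.1, Zane picks n3.1.2 (lowest: 2).
At n3.1.2, Yuki picks n3.1.2.1 (highest: 2).
Terminal value 2.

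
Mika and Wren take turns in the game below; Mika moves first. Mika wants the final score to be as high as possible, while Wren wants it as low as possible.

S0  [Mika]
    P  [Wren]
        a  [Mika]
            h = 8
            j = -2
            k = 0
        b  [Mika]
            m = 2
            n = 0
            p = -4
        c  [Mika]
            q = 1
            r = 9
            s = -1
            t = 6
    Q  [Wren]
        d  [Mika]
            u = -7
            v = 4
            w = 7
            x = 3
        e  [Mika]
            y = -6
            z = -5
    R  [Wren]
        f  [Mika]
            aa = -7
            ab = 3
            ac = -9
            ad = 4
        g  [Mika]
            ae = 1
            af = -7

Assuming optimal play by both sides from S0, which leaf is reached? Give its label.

a (Mika): max(8, -2, 0) = 8
b (Mika): max(2, 0, -4) = 2
c (Mika): max(1, 9, -1, 6) = 9
P (Wren): min(8, 2, 9) = 2
d (Mika): max(-7, 4, 7, 3) = 7
e (Mika): max(-6, -5) = -5
Q (Wren): min(7, -5) = -5
f (Mika): max(-7, 3, -9, 4) = 4
g (Mika): max(1, -7) = 1
R (Wren): min(4, 1) = 1
S0 (Mika): max(2, -5, 1) = 2
At S0, Mika picks P (highest: 2).
At P, Wren picks b (lowest: 2).
At b, Mika picks m (highest: 2).
Terminal value 2.

m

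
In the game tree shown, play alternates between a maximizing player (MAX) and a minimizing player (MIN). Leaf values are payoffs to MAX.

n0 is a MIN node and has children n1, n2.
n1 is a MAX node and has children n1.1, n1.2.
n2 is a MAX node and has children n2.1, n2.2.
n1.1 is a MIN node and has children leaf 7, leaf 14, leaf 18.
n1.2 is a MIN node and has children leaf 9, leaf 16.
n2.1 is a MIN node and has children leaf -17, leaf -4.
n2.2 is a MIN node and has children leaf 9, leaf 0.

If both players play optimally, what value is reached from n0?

0

n1.1 (MIN): min(7, 14, 18) = 7
n1.2 (MIN): min(9, 16) = 9
n1 (MAX): max(7, 9) = 9
n2.1 (MIN): min(-17, -4) = -17
n2.2 (MIN): min(9, 0) = 0
n2 (MAX): max(-17, 0) = 0
n0 (MIN): min(9, 0) = 0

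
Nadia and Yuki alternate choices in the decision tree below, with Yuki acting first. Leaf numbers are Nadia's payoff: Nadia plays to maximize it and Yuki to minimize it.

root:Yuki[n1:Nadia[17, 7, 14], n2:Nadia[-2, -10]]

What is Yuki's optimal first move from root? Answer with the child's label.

n1 (Nadia): max(17, 7, 14) = 17
n2 (Nadia): max(-2, -10) = -2
root (Yuki): min(17, -2) = -2
Yuki at root wants the lowest of {n1=17, n2=-2}, so chooses n2.

n2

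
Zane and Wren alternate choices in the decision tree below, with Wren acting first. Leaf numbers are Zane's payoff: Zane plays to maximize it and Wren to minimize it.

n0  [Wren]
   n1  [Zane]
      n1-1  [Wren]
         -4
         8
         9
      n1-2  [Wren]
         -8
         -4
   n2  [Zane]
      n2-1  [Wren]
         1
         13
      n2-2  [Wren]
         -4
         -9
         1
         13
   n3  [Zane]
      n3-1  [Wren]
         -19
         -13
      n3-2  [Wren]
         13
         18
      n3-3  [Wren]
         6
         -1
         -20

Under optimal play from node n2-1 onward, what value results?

n2-1 (Wren): min(1, 13) = 1

1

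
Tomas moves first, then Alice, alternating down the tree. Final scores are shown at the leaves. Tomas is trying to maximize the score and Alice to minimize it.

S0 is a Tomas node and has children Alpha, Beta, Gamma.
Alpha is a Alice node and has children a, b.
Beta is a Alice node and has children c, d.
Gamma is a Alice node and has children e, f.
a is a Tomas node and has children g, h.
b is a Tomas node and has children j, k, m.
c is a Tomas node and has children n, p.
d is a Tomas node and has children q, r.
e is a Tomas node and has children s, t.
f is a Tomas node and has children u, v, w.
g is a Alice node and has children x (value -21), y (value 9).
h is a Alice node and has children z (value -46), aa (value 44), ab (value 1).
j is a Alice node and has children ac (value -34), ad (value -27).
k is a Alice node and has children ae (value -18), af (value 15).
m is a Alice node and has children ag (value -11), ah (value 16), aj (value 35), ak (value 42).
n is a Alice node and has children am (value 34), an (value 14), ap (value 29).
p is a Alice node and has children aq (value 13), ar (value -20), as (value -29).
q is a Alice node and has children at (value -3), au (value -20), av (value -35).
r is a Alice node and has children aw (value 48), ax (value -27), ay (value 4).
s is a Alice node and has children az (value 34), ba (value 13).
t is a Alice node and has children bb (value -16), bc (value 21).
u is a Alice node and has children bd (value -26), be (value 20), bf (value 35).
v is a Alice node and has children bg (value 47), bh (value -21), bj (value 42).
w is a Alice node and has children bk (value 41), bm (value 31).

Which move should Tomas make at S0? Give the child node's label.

g (Alice): min(-21, 9) = -21
h (Alice): min(-46, 44, 1) = -46
a (Tomas): max(-21, -46) = -21
j (Alice): min(-34, -27) = -34
k (Alice): min(-18, 15) = -18
m (Alice): min(-11, 16, 35, 42) = -11
b (Tomas): max(-34, -18, -11) = -11
Alpha (Alice): min(-21, -11) = -21
n (Alice): min(34, 14, 29) = 14
p (Alice): min(13, -20, -29) = -29
c (Tomas): max(14, -29) = 14
q (Alice): min(-3, -20, -35) = -35
r (Alice): min(48, -27, 4) = -27
d (Tomas): max(-35, -27) = -27
Beta (Alice): min(14, -27) = -27
s (Alice): min(34, 13) = 13
t (Alice): min(-16, 21) = -16
e (Tomas): max(13, -16) = 13
u (Alice): min(-26, 20, 35) = -26
v (Alice): min(47, -21, 42) = -21
w (Alice): min(41, 31) = 31
f (Tomas): max(-26, -21, 31) = 31
Gamma (Alice): min(13, 31) = 13
S0 (Tomas): max(-21, -27, 13) = 13
Tomas at S0 wants the highest of {Alpha=-21, Beta=-27, Gamma=13}, so chooses Gamma.

Gamma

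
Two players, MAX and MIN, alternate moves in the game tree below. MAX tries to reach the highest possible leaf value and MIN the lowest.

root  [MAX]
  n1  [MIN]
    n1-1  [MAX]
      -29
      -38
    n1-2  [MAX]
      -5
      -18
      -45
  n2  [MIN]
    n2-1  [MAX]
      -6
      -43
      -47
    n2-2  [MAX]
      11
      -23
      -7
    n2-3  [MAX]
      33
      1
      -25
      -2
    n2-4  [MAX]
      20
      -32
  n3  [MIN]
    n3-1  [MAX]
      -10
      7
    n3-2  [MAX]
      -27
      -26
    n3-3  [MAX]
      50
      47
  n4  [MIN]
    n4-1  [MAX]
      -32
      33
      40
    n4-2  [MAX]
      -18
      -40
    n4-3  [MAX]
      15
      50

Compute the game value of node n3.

n3-1 (MAX): max(-10, 7) = 7
n3-2 (MAX): max(-27, -26) = -26
n3-3 (MAX): max(50, 47) = 50
n3 (MIN): min(7, -26, 50) = -26

-26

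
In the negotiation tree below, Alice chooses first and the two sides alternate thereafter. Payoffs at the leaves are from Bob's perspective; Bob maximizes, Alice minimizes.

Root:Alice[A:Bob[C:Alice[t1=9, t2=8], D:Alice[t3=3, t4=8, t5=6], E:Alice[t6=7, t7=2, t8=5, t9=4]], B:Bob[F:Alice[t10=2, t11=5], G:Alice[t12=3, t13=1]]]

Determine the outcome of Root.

2

C (Alice): min(9, 8) = 8
D (Alice): min(3, 8, 6) = 3
E (Alice): min(7, 2, 5, 4) = 2
A (Bob): max(8, 3, 2) = 8
F (Alice): min(2, 5) = 2
G (Alice): min(3, 1) = 1
B (Bob): max(2, 1) = 2
Root (Alice): min(8, 2) = 2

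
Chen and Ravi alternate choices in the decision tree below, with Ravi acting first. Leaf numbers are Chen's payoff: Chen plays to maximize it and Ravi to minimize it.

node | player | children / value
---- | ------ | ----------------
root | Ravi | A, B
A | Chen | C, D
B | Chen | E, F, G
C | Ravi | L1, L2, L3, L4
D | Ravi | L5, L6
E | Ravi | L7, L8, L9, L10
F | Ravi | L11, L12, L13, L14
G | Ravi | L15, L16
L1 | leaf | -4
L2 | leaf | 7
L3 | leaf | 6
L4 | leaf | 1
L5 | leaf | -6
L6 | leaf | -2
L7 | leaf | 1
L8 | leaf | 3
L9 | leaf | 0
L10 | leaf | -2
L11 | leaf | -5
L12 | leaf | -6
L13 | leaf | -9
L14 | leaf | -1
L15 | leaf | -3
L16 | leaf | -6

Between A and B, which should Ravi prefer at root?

C (Ravi): min(-4, 7, 6, 1) = -4
D (Ravi): min(-6, -2) = -6
A (Chen): max(-4, -6) = -4
E (Ravi): min(1, 3, 0, -2) = -2
F (Ravi): min(-5, -6, -9, -1) = -9
G (Ravi): min(-3, -6) = -6
B (Chen): max(-2, -9, -6) = -2
Ravi prefers the lower value; A=-4, B=-2. A is better since -4 < -2.

A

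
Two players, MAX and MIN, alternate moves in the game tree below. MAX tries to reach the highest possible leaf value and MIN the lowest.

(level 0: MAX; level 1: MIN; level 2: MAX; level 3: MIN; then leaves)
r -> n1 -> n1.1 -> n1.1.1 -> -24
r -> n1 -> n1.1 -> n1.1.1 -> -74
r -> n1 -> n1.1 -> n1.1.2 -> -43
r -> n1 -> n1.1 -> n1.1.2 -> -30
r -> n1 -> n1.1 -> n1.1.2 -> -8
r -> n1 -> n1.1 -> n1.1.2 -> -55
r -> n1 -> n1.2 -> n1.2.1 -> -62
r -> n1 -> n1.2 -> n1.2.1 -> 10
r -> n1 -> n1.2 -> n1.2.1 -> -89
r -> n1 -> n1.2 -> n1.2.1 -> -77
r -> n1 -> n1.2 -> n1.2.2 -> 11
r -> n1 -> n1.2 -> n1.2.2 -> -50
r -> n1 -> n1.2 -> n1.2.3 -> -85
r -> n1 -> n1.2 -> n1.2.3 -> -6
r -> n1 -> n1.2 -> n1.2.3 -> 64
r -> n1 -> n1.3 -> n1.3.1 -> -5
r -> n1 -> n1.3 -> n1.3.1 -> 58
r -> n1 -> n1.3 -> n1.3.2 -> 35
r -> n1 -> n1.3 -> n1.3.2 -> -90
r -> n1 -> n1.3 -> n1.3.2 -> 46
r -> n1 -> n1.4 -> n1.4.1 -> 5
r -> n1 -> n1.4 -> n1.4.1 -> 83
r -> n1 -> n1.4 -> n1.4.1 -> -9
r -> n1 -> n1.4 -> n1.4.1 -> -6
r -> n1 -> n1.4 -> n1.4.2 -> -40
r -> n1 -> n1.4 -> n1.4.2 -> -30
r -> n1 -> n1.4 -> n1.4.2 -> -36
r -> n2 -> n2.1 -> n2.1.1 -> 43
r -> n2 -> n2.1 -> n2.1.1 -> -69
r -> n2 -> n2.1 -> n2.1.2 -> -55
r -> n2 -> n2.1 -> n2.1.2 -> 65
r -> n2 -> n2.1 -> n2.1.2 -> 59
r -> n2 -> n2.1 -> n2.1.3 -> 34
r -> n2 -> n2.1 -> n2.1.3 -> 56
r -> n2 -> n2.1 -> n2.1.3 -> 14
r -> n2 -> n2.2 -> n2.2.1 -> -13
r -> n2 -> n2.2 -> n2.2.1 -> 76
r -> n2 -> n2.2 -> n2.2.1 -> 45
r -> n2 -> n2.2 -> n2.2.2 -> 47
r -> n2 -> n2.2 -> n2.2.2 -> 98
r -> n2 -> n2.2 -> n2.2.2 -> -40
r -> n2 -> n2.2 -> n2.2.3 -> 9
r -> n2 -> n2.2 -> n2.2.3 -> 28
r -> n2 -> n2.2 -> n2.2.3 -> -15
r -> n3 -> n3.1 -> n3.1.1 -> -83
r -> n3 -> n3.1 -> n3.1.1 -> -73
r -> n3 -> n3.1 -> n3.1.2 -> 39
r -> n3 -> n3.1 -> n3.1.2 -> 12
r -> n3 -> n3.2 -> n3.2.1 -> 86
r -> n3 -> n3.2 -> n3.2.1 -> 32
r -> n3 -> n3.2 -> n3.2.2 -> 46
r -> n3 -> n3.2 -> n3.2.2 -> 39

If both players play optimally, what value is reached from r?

n1.1.1 (MIN): min(-24, -74) = -74
n1.1.2 (MIN): min(-43, -30, -8, -55) = -55
n1.1 (MAX): max(-74, -55) = -55
n1.2.1 (MIN): min(-62, 10, -89, -77) = -89
n1.2.2 (MIN): min(11, -50) = -50
n1.2.3 (MIN): min(-85, -6, 64) = -85
n1.2 (MAX): max(-89, -50, -85) = -50
n1.3.1 (MIN): min(-5, 58) = -5
n1.3.2 (MIN): min(35, -90, 46) = -90
n1.3 (MAX): max(-5, -90) = -5
n1.4.1 (MIN): min(5, 83, -9, -6) = -9
n1.4.2 (MIN): min(-40, -30, -36) = -40
n1.4 (MAX): max(-9, -40) = -9
n1 (MIN): min(-55, -50, -5, -9) = -55
n2.1.1 (MIN): min(43, -69) = -69
n2.1.2 (MIN): min(-55, 65, 59) = -55
n2.1.3 (MIN): min(34, 56, 14) = 14
n2.1 (MAX): max(-69, -55, 14) = 14
n2.2.1 (MIN): min(-13, 76, 45) = -13
n2.2.2 (MIN): min(47, 98, -40) = -40
n2.2.3 (MIN): min(9, 28, -15) = -15
n2.2 (MAX): max(-13, -40, -15) = -13
n2 (MIN): min(14, -13) = -13
n3.1.1 (MIN): min(-83, -73) = -83
n3.1.2 (MIN): min(39, 12) = 12
n3.1 (MAX): max(-83, 12) = 12
n3.2.1 (MIN): min(86, 32) = 32
n3.2.2 (MIN): min(46, 39) = 39
n3.2 (MAX): max(32, 39) = 39
n3 (MIN): min(12, 39) = 12
r (MAX): max(-55, -13, 12) = 12

12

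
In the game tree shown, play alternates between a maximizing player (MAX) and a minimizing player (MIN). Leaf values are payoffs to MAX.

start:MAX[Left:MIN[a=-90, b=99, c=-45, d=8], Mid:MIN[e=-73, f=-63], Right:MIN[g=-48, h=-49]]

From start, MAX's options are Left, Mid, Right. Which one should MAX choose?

Right

Left (MIN): min(-90, 99, -45, 8) = -90
Mid (MIN): min(-73, -63) = -73
Right (MIN): min(-48, -49) = -49
start (MAX): max(-90, -73, -49) = -49
MAX at start wants the highest of {Left=-90, Mid=-73, Right=-49}, so chooses Right.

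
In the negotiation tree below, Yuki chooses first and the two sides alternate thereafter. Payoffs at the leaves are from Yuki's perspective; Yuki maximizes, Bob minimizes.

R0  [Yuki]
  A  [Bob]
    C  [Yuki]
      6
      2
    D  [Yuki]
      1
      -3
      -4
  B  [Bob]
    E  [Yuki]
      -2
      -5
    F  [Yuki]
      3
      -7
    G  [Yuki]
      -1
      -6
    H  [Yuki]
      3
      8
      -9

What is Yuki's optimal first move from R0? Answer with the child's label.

A

C (Yuki): max(6, 2) = 6
D (Yuki): max(1, -3, -4) = 1
A (Bob): min(6, 1) = 1
E (Yuki): max(-2, -5) = -2
F (Yuki): max(3, -7) = 3
G (Yuki): max(-1, -6) = -1
H (Yuki): max(3, 8, -9) = 8
B (Bob): min(-2, 3, -1, 8) = -2
R0 (Yuki): max(1, -2) = 1
Yuki at R0 wants the highest of {A=1, B=-2}, so chooses A.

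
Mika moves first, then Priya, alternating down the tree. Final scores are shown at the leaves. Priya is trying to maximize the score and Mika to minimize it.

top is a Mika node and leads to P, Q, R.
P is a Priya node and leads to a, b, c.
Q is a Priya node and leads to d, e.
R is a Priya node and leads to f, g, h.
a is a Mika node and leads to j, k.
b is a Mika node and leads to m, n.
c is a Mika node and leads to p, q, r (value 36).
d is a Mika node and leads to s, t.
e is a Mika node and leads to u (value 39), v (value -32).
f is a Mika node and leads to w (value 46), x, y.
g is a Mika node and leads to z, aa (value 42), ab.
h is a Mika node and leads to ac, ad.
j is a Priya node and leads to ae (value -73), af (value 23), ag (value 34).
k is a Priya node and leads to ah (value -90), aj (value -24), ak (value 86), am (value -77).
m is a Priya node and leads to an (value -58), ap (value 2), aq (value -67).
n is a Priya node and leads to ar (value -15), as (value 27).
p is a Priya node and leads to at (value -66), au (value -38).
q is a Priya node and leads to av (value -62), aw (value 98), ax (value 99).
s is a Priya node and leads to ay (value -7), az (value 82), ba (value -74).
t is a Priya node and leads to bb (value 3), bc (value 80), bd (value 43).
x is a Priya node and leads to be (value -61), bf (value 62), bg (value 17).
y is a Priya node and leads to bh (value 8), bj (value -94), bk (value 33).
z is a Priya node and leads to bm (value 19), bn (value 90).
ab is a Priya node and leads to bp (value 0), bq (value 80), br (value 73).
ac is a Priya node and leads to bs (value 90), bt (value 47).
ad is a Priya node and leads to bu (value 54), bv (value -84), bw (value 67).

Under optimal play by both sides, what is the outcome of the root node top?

j (Priya): max(-73, 23, 34) = 34
k (Priya): max(-90, -24, 86, -77) = 86
a (Mika): min(34, 86) = 34
m (Priya): max(-58, 2, -67) = 2
n (Priya): max(-15, 27) = 27
b (Mika): min(2, 27) = 2
p (Priya): max(-66, -38) = -38
q (Priya): max(-62, 98, 99) = 99
c (Mika): min(-38, 99, 36) = -38
P (Priya): max(34, 2, -38) = 34
s (Priya): max(-7, 82, -74) = 82
t (Priya): max(3, 80, 43) = 80
d (Mika): min(82, 80) = 80
e (Mika): min(39, -32) = -32
Q (Priya): max(80, -32) = 80
x (Priya): max(-61, 62, 17) = 62
y (Priya): max(8, -94, 33) = 33
f (Mika): min(46, 62, 33) = 33
z (Priya): max(19, 90) = 90
ab (Priya): max(0, 80, 73) = 80
g (Mika): min(90, 42, 80) = 42
ac (Priya): max(90, 47) = 90
ad (Priya): max(54, -84, 67) = 67
h (Mika): min(90, 67) = 67
R (Priya): max(33, 42, 67) = 67
top (Mika): min(34, 80, 67) = 34

34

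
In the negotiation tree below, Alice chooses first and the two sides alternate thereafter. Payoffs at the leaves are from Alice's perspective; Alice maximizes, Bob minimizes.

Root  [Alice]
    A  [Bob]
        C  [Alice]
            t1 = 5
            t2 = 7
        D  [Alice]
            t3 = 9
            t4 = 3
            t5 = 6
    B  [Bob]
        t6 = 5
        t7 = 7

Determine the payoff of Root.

C (Alice): max(5, 7) = 7
D (Alice): max(9, 3, 6) = 9
A (Bob): min(7, 9) = 7
B (Bob): min(5, 7) = 5
Root (Alice): max(7, 5) = 7

7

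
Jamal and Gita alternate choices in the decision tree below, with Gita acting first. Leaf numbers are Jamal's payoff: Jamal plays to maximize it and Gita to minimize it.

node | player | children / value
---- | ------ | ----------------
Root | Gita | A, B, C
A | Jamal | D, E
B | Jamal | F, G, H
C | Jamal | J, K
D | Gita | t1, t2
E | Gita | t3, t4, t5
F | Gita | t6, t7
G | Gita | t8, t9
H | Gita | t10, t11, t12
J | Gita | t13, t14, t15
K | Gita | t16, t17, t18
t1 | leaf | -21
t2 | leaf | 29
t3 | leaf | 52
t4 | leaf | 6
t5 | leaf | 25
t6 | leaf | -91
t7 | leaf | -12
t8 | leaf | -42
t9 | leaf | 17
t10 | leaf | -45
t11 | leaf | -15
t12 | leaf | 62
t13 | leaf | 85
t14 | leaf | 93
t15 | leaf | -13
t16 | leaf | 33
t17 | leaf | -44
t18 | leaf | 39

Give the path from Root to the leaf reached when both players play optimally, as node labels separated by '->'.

D (Gita): min(-21, 29) = -21
E (Gita): min(52, 6, 25) = 6
A (Jamal): max(-21, 6) = 6
F (Gita): min(-91, -12) = -91
G (Gita): min(-42, 17) = -42
H (Gita): min(-45, -15, 62) = -45
B (Jamal): max(-91, -42, -45) = -42
J (Gita): min(85, 93, -13) = -13
K (Gita): min(33, -44, 39) = -44
C (Jamal): max(-13, -44) = -13
Root (Gita): min(6, -42, -13) = -42
At Root, Gita picks B (lowest: -42).
At B, Jamal picks G (highest: -42).
At G, Gita picks t8 (lowest: -42).
Terminal value -42.

Root -> B -> G -> t8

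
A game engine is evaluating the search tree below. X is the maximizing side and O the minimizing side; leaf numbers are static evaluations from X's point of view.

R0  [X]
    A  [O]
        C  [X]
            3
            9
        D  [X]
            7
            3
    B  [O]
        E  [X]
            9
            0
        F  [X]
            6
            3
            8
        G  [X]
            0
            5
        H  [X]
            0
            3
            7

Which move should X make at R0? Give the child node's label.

A

C (X): max(3, 9) = 9
D (X): max(7, 3) = 7
A (O): min(9, 7) = 7
E (X): max(9, 0) = 9
F (X): max(6, 3, 8) = 8
G (X): max(0, 5) = 5
H (X): max(0, 3, 7) = 7
B (O): min(9, 8, 5, 7) = 5
R0 (X): max(7, 5) = 7
X at R0 wants the highest of {A=7, B=5}, so chooses A.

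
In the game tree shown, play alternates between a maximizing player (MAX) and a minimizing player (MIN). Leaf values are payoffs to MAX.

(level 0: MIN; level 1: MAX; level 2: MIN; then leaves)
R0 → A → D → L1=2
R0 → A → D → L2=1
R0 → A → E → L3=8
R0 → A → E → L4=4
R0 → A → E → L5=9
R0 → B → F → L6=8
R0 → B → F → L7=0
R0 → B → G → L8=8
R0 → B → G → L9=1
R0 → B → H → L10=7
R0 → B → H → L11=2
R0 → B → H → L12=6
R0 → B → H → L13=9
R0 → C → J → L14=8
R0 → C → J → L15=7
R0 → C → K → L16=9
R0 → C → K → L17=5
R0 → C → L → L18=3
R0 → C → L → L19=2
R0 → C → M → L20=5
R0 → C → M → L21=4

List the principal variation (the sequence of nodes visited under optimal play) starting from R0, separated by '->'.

D (MIN): min(2, 1) = 1
E (MIN): min(8, 4, 9) = 4
A (MAX): max(1, 4) = 4
F (MIN): min(8, 0) = 0
G (MIN): min(8, 1) = 1
H (MIN): min(7, 2, 6, 9) = 2
B (MAX): max(0, 1, 2) = 2
J (MIN): min(8, 7) = 7
K (MIN): min(9, 5) = 5
L (MIN): min(3, 2) = 2
M (MIN): min(5, 4) = 4
C (MAX): max(7, 5, 2, 4) = 7
R0 (MIN): min(4, 2, 7) = 2
At R0, MIN picks B (lowest: 2).
At B, MAX picks H (highest: 2).
At H, MIN picks L11 (lowest: 2).
Terminal value 2.

R0 -> B -> H -> L11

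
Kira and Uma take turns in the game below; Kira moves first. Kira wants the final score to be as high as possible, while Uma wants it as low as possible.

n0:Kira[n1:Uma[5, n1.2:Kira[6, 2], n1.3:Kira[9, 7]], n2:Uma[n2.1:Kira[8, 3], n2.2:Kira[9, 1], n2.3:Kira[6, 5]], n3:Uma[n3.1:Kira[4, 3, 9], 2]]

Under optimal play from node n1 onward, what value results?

n1.2 (Kira): max(6, 2) = 6
n1.3 (Kira): max(9, 7) = 9
n1 (Uma): min(5, 6, 9) = 5

5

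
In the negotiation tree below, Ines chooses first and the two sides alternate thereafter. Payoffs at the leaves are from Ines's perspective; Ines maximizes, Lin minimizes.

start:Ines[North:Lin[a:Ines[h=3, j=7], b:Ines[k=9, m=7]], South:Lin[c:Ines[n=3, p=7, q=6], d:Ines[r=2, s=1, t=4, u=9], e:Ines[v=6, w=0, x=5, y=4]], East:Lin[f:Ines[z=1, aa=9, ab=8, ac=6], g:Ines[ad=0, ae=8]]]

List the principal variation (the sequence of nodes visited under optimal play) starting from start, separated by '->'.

start -> East -> g -> ae

a (Ines): max(3, 7) = 7
b (Ines): max(9, 7) = 9
North (Lin): min(7, 9) = 7
c (Ines): max(3, 7, 6) = 7
d (Ines): max(2, 1, 4, 9) = 9
e (Ines): max(6, 0, 5, 4) = 6
South (Lin): min(7, 9, 6) = 6
f (Ines): max(1, 9, 8, 6) = 9
g (Ines): max(0, 8) = 8
East (Lin): min(9, 8) = 8
start (Ines): max(7, 6, 8) = 8
At start, Ines picks East (highest: 8).
At East, Lin picks g (lowest: 8).
At g, Ines picks ae (highest: 8).
Terminal value 8.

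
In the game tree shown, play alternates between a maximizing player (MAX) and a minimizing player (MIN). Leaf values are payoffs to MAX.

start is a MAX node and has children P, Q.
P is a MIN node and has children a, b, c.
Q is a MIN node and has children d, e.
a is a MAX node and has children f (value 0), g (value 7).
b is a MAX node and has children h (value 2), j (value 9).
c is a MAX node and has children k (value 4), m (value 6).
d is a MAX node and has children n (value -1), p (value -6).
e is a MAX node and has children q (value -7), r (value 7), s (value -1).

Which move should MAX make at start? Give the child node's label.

a (MAX): max(0, 7) = 7
b (MAX): max(2, 9) = 9
c (MAX): max(4, 6) = 6
P (MIN): min(7, 9, 6) = 6
d (MAX): max(-1, -6) = -1
e (MAX): max(-7, 7, -1) = 7
Q (MIN): min(-1, 7) = -1
start (MAX): max(6, -1) = 6
MAX at start wants the highest of {P=6, Q=-1}, so chooses P.

P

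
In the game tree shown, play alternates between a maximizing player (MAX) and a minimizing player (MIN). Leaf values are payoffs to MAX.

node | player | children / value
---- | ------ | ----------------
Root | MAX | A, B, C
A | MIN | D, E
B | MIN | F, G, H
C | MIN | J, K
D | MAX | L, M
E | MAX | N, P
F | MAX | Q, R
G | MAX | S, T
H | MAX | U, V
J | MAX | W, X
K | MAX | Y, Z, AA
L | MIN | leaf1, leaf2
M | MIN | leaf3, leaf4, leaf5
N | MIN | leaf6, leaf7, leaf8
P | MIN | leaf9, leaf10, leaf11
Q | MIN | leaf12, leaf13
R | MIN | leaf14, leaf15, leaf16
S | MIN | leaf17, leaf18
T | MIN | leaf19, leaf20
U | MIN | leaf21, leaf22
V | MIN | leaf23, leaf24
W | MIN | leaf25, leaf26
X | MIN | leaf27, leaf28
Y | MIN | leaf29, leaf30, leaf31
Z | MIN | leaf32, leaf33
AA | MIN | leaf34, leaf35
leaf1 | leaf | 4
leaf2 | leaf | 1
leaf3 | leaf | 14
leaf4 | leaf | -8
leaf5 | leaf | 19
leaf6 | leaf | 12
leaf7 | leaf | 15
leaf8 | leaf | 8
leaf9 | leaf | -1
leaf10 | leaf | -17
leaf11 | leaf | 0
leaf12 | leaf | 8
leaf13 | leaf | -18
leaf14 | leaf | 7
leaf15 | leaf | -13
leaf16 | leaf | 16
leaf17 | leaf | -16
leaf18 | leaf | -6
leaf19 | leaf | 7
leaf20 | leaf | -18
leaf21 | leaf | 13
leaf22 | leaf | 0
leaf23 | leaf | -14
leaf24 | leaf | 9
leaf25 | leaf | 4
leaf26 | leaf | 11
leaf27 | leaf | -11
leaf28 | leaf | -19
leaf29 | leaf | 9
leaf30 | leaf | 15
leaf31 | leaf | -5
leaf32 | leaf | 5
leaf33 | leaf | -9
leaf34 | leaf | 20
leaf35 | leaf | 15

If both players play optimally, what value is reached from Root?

L (MIN): min(4, 1) = 1
M (MIN): min(14, -8, 19) = -8
D (MAX): max(1, -8) = 1
N (MIN): min(12, 15, 8) = 8
P (MIN): min(-1, -17, 0) = -17
E (MAX): max(8, -17) = 8
A (MIN): min(1, 8) = 1
Q (MIN): min(8, -18) = -18
R (MIN): min(7, -13, 16) = -13
F (MAX): max(-18, -13) = -13
S (MIN): min(-16, -6) = -16
T (MIN): min(7, -18) = -18
G (MAX): max(-16, -18) = -16
U (MIN): min(13, 0) = 0
V (MIN): min(-14, 9) = -14
H (MAX): max(0, -14) = 0
B (MIN): min(-13, -16, 0) = -16
W (MIN): min(4, 11) = 4
X (MIN): min(-11, -19) = -19
J (MAX): max(4, -19) = 4
Y (MIN): min(9, 15, -5) = -5
Z (MIN): min(5, -9) = -9
AA (MIN): min(20, 15) = 15
K (MAX): max(-5, -9, 15) = 15
C (MIN): min(4, 15) = 4
Root (MAX): max(1, -16, 4) = 4

4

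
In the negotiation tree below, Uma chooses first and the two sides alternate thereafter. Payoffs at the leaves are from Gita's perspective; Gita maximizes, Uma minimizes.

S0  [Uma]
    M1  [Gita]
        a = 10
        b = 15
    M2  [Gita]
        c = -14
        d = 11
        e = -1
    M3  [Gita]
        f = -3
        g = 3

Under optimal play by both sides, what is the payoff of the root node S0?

M1 (Gita): max(10, 15) = 15
M2 (Gita): max(-14, 11, -1) = 11
M3 (Gita): max(-3, 3) = 3
S0 (Uma): min(15, 11, 3) = 3

3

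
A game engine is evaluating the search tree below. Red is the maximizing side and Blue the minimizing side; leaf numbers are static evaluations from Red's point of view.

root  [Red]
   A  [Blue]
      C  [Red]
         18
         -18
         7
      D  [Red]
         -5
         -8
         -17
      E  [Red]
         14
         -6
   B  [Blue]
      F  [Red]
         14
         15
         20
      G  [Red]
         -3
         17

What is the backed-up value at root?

C (Red): max(18, -18, 7) = 18
D (Red): max(-5, -8, -17) = -5
E (Red): max(14, -6) = 14
A (Blue): min(18, -5, 14) = -5
F (Red): max(14, 15, 20) = 20
G (Red): max(-3, 17) = 17
B (Blue): min(20, 17) = 17
root (Red): max(-5, 17) = 17

17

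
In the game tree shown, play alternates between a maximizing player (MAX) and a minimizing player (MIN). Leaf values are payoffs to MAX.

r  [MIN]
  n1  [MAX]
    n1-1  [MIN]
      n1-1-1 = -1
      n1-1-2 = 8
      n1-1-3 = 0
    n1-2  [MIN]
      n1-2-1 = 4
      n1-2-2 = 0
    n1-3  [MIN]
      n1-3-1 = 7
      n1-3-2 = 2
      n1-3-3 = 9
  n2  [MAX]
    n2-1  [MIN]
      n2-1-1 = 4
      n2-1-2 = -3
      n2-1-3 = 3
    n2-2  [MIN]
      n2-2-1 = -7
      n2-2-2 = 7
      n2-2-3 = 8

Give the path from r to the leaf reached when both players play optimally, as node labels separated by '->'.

n1-1 (MIN): min(-1, 8, 0) = -1
n1-2 (MIN): min(4, 0) = 0
n1-3 (MIN): min(7, 2, 9) = 2
n1 (MAX): max(-1, 0, 2) = 2
n2-1 (MIN): min(4, -3, 3) = -3
n2-2 (MIN): min(-7, 7, 8) = -7
n2 (MAX): max(-3, -7) = -3
r (MIN): min(2, -3) = -3
At r, MIN picks n2 (lowest: -3).
At n2, MAX picks n2-1 (highest: -3).
At n2-1, MIN picks n2-1-2 (lowest: -3).
Terminal value -3.

r -> n2 -> n2-1 -> n2-1-2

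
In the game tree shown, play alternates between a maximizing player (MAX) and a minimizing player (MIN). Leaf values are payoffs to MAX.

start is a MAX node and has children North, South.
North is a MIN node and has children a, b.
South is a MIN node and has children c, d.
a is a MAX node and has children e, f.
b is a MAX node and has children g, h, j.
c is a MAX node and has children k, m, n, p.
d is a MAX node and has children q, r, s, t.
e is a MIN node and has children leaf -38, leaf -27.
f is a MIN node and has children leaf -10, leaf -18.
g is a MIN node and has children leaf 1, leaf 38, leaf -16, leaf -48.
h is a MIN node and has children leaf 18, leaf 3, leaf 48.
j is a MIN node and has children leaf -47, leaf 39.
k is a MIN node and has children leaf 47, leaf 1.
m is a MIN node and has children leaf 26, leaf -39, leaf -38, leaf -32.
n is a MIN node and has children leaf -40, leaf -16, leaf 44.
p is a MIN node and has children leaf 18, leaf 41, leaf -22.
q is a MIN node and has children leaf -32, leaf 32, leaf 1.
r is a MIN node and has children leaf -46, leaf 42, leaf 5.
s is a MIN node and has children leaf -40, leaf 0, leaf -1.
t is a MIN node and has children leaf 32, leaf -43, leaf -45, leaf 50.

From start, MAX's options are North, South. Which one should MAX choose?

e (MIN): min(-38, -27) = -38
f (MIN): min(-10, -18) = -18
a (MAX): max(-38, -18) = -18
g (MIN): min(1, 38, -16, -48) = -48
h (MIN): min(18, 3, 48) = 3
j (MIN): min(-47, 39) = -47
b (MAX): max(-48, 3, -47) = 3
North (MIN): min(-18, 3) = -18
k (MIN): min(47, 1) = 1
m (MIN): min(26, -39, -38, -32) = -39
n (MIN): min(-40, -16, 44) = -40
p (MIN): min(18, 41, -22) = -22
c (MAX): max(1, -39, -40, -22) = 1
q (MIN): min(-32, 32, 1) = -32
r (MIN): min(-46, 42, 5) = -46
s (MIN): min(-40, 0, -1) = -40
t (MIN): min(32, -43, -45, 50) = -45
d (MAX): max(-32, -46, -40, -45) = -32
South (MIN): min(1, -32) = -32
start (MAX): max(-18, -32) = -18
MAX at start wants the highest of {North=-18, South=-32}, so chooses North.

North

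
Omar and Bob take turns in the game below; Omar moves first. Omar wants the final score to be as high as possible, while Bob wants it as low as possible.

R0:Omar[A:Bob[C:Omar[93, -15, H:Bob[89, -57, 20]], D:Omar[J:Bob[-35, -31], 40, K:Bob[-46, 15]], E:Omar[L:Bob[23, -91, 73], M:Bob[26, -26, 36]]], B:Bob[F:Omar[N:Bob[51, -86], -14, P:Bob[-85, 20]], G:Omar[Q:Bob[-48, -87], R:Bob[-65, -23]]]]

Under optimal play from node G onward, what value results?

-65

Q (Bob): min(-48, -87) = -87
R (Bob): min(-65, -23) = -65
G (Omar): max(-87, -65) = -65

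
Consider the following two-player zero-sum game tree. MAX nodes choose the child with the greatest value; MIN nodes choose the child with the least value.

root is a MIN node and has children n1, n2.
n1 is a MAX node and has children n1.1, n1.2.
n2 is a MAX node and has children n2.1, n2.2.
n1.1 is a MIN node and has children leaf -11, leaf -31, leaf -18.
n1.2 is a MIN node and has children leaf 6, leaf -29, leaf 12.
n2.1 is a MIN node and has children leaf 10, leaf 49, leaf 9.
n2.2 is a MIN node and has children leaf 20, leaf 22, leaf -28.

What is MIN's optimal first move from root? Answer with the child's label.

n1

n1.1 (MIN): min(-11, -31, -18) = -31
n1.2 (MIN): min(6, -29, 12) = -29
n1 (MAX): max(-31, -29) = -29
n2.1 (MIN): min(10, 49, 9) = 9
n2.2 (MIN): min(20, 22, -28) = -28
n2 (MAX): max(9, -28) = 9
root (MIN): min(-29, 9) = -29
MIN at root wants the lowest of {n1=-29, n2=9}, so chooses n1.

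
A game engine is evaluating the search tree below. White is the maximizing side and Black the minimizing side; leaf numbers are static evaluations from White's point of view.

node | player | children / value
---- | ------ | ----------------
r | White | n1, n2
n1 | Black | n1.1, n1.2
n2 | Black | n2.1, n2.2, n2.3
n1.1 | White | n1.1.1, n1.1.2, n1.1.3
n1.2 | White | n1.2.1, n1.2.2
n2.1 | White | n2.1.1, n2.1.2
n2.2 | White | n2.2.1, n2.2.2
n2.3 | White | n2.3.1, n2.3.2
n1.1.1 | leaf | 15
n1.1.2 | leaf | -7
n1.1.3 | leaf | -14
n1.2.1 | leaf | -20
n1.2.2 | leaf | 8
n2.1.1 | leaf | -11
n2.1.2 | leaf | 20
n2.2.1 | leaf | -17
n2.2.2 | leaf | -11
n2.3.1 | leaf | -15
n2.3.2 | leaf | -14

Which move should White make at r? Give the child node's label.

n1.1 (White): max(15, -7, -14) = 15
n1.2 (White): max(-20, 8) = 8
n1 (Black): min(15, 8) = 8
n2.1 (White): max(-11, 20) = 20
n2.2 (White): max(-17, -11) = -11
n2.3 (White): max(-15, -14) = -14
n2 (Black): min(20, -11, -14) = -14
r (White): max(8, -14) = 8
White at r wants the highest of {n1=8, n2=-14}, so chooses n1.

n1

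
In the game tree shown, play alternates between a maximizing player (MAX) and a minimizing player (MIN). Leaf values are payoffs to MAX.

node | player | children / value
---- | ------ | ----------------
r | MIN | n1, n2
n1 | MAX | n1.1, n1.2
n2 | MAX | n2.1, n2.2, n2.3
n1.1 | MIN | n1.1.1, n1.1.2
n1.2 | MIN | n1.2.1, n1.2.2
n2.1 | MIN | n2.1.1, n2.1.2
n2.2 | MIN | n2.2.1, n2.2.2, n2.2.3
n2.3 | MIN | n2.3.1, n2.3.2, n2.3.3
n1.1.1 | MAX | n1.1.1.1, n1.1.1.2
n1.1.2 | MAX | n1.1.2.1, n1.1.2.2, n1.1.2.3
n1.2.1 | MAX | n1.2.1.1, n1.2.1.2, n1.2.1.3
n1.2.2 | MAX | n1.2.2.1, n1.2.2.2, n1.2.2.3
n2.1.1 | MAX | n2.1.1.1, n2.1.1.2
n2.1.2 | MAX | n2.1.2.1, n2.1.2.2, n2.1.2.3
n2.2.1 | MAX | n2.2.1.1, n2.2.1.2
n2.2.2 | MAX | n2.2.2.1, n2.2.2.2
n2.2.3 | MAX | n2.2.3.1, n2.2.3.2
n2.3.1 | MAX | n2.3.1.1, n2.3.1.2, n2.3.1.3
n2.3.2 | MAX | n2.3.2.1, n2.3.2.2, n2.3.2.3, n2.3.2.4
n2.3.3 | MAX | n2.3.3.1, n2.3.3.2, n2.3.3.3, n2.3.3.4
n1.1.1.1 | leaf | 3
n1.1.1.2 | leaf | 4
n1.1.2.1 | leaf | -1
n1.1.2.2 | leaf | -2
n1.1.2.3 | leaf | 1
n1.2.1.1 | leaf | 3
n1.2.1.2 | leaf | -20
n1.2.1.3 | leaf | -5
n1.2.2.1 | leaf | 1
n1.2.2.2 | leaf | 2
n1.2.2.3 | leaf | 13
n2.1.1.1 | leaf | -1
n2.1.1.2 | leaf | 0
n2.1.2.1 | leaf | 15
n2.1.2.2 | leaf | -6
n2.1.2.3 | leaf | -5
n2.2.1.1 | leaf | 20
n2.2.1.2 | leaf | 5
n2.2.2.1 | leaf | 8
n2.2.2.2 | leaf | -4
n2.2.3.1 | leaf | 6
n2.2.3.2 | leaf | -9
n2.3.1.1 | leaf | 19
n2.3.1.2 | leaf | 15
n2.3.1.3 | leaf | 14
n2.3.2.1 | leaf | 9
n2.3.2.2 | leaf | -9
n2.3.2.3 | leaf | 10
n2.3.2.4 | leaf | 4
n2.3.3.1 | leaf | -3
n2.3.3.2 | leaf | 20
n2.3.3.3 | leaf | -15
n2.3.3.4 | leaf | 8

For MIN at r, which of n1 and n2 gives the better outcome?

n1.1.1 (MAX): max(3, 4) = 4
n1.1.2 (MAX): max(-1, -2, 1) = 1
n1.1 (MIN): min(4, 1) = 1
n1.2.1 (MAX): max(3, -20, -5) = 3
n1.2.2 (MAX): max(1, 2, 13) = 13
n1.2 (MIN): min(3, 13) = 3
n1 (MAX): max(1, 3) = 3
n2.1.1 (MAX): max(-1, 0) = 0
n2.1.2 (MAX): max(15, -6, -5) = 15
n2.1 (MIN): min(0, 15) = 0
n2.2.1 (MAX): max(20, 5) = 20
n2.2.2 (MAX): max(8, -4) = 8
n2.2.3 (MAX): max(6, -9) = 6
n2.2 (MIN): min(20, 8, 6) = 6
n2.3.1 (MAX): max(19, 15, 14) = 19
n2.3.2 (MAX): max(9, -9, 10, 4) = 10
n2.3.3 (MAX): max(-3, 20, -15, 8) = 20
n2.3 (MIN): min(19, 10, 20) = 10
n2 (MAX): max(0, 6, 10) = 10
MIN prefers the lower value; n1=3, n2=10. n1 is better since 3 < 10.

n1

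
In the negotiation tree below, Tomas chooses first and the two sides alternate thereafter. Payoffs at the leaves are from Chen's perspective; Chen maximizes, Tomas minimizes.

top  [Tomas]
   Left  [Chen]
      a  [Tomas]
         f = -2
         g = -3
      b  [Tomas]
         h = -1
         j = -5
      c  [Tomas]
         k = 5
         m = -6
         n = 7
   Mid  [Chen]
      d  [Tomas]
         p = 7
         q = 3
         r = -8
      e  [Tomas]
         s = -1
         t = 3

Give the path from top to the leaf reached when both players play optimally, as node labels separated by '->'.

top -> Left -> a -> g

a (Tomas): min(-2, -3) = -3
b (Tomas): min(-1, -5) = -5
c (Tomas): min(5, -6, 7) = -6
Left (Chen): max(-3, -5, -6) = -3
d (Tomas): min(7, 3, -8) = -8
e (Tomas): min(-1, 3) = -1
Mid (Chen): max(-8, -1) = -1
top (Tomas): min(-3, -1) = -3
At top, Tomas picks Left (lowest: -3).
At Left, Chen picks a (highest: -3).
At a, Tomas picks g (lowest: -3).
Terminal value -3.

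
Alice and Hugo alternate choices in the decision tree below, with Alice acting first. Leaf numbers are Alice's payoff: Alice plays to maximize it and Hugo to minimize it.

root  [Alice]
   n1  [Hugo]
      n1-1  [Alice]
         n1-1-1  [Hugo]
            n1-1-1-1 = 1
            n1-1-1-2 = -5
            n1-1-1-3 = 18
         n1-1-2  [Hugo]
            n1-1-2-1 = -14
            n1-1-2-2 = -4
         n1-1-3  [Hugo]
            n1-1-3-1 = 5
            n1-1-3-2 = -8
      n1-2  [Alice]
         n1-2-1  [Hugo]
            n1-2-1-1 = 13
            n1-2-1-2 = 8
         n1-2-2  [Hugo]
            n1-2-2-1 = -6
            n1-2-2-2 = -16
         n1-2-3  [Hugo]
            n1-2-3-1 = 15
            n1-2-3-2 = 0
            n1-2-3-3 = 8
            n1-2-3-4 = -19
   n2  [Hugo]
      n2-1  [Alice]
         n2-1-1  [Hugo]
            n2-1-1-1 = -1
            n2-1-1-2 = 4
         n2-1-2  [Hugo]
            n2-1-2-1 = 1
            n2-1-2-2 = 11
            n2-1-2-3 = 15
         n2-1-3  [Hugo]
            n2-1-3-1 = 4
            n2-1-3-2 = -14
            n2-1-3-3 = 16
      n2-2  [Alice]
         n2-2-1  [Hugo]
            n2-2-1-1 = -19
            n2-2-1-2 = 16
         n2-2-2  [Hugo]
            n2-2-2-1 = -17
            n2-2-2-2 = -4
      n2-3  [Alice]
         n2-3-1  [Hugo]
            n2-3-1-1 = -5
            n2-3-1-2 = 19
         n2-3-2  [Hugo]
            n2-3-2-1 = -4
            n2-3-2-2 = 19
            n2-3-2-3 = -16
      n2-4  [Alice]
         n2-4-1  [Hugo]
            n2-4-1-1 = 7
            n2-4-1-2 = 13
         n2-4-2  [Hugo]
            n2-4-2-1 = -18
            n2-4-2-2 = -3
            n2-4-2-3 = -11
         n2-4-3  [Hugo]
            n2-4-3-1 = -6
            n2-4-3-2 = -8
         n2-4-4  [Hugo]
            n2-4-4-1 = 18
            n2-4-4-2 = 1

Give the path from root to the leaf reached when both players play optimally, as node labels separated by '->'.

root -> n1 -> n1-1 -> n1-1-1 -> n1-1-1-2

n1-1-1 (Hugo): min(1, -5, 18) = -5
n1-1-2 (Hugo): min(-14, -4) = -14
n1-1-3 (Hugo): min(5, -8) = -8
n1-1 (Alice): max(-5, -14, -8) = -5
n1-2-1 (Hugo): min(13, 8) = 8
n1-2-2 (Hugo): min(-6, -16) = -16
n1-2-3 (Hugo): min(15, 0, 8, -19) = -19
n1-2 (Alice): max(8, -16, -19) = 8
n1 (Hugo): min(-5, 8) = -5
n2-1-1 (Hugo): min(-1, 4) = -1
n2-1-2 (Hugo): min(1, 11, 15) = 1
n2-1-3 (Hugo): min(4, -14, 16) = -14
n2-1 (Alice): max(-1, 1, -14) = 1
n2-2-1 (Hugo): min(-19, 16) = -19
n2-2-2 (Hugo): min(-17, -4) = -17
n2-2 (Alice): max(-19, -17) = -17
n2-3-1 (Hugo): min(-5, 19) = -5
n2-3-2 (Hugo): min(-4, 19, -16) = -16
n2-3 (Alice): max(-5, -16) = -5
n2-4-1 (Hugo): min(7, 13) = 7
n2-4-2 (Hugo): min(-18, -3, -11) = -18
n2-4-3 (Hugo): min(-6, -8) = -8
n2-4-4 (Hugo): min(18, 1) = 1
n2-4 (Alice): max(7, -18, -8, 1) = 7
n2 (Hugo): min(1, -17, -5, 7) = -17
root (Alice): max(-5, -17) = -5
At root, Alice picks n1 (highest: -5).
At n1, Hugo picks n1-1 (lowest: -5).
At n1-1, Alice picks n1-1-1 (highest: -5).
At n1-1-1, Hugo picks n1-1-1-2 (lowest: -5).
Terminal value -5.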